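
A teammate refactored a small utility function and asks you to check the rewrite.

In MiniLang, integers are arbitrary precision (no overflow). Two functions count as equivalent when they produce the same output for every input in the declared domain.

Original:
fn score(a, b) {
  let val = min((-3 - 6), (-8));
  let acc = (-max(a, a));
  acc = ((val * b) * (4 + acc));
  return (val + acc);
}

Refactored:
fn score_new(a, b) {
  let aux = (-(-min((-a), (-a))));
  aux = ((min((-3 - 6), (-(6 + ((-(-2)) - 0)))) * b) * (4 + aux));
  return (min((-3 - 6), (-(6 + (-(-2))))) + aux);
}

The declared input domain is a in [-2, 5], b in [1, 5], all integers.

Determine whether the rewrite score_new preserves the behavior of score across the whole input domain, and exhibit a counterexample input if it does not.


Equivalent — the differences include arithmetic usage differs, and min/max/abs usage differs, and statement counts differ, and constant usage differs, and local variable names differ, yet no declared input distinguishes the two.
As a probe, take a=1, b=3: score runs val=-9, then acc=-1, then acc=-81, then returns -90; score_new runs aux=-1, then aux=-81, then returns -90; both end at -90.
Across all 40 domain points the two functions coincide.
verdict: equivalent


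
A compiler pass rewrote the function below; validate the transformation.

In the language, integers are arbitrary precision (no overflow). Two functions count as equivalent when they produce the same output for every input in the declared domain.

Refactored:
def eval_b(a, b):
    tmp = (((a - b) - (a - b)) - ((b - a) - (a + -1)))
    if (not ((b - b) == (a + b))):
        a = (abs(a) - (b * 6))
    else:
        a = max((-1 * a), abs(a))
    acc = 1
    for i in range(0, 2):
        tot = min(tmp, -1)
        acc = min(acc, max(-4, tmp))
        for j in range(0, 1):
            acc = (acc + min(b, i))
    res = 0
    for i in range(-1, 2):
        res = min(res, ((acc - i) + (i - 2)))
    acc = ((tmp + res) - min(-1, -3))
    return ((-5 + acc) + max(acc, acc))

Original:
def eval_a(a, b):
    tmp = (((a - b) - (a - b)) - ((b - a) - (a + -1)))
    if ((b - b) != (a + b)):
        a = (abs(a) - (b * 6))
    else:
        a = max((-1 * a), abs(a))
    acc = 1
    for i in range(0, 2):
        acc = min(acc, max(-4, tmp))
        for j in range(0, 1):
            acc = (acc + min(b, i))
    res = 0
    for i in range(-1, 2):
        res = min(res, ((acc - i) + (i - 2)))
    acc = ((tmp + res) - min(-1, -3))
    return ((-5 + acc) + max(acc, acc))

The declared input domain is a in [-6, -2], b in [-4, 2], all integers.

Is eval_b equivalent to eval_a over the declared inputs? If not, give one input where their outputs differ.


Equivalent — the differences include constant usage differs, plus statement counts differ, plus local variable names differ, plus boolean connective usage differs, plus comparison usage differs, plus min/max/abs usage differs, yet no declared input distinguishes the two.
As a probe, take a=-3, b=-1: eval_a runs tmp becomes -6; next ((b - b) != (a + b)) evaluates to true; next a becomes 9; next acc becomes 1; next at i=0:; next acc becomes -4; next at j=0:; next acc becomes -5; next at i=1:; next acc becomes -5; next at j=0:; next acc becomes -6; next res becomes 0; next at i=-1:; next res becomes -8; next at i=0:; next res becomes -8; next at i=1:; next res becomes -8; next acc becomes -11; next final value -27; eval_b runs tmp becomes -6; next (not ((b - b) == (a + b))) evaluates to true; next a becomes 9; next acc becomes 1; next at i=0:; next tot becomes -6; next acc becomes -4; next at j=0:; next acc becomes -5; next at i=1:; next tot becomes -6; next acc becomes -5; next at j=0:; next acc becomes -6; next res becomes 0; next at i=-1:; next res becomes -8; next at i=0:; next res becomes -8; next at i=1:; next res becomes -8; next acc becomes -11; next final value -27; both end at -27.
Sweeping the whole domain (35 inputs) finds no disagreement.
verdict: equivalent


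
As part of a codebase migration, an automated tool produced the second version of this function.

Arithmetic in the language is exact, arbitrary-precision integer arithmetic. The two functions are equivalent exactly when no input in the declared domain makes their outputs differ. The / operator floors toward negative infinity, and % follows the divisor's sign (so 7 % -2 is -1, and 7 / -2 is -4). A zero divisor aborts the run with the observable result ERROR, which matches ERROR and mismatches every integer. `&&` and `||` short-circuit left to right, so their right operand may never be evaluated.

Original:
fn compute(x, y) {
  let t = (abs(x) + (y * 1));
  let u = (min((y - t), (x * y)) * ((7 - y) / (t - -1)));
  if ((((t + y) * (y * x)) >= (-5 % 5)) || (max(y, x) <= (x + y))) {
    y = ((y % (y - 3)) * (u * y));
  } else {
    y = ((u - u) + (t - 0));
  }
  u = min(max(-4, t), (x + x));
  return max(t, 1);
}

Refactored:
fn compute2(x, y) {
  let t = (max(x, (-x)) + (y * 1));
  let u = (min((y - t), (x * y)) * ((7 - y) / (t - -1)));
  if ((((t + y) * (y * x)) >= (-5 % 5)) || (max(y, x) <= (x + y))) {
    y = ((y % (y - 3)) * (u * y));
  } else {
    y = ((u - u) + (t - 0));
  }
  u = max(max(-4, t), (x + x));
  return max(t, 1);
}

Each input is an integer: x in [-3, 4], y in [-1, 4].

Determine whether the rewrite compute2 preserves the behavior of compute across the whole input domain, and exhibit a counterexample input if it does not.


Equivalent. The suspicious edit (`min(max(-4, t), (x + x))` became `max(max(-4, t), (x + x))`) never changes the result for any input inside the declared domain.
Checked all 48 inputs in the declared domain: the outputs agree on every one.
Spot check at x=-2, y=3 — compute: t=5, then u=0, then ((((t + y) * (y * x)) >= (-5 % 5)) || (max(y, x) <= (x + y))) is false, then y=5, then u=-4, then returns 5. compute2: t=5, then u=0, then ((((t + y) * (y * x)) >= (-5 % 5)) || (max(y, x) <= (x + y))) is false, then y=5, then u=5, then returns 5. Both give 5.
verdict: equivalent


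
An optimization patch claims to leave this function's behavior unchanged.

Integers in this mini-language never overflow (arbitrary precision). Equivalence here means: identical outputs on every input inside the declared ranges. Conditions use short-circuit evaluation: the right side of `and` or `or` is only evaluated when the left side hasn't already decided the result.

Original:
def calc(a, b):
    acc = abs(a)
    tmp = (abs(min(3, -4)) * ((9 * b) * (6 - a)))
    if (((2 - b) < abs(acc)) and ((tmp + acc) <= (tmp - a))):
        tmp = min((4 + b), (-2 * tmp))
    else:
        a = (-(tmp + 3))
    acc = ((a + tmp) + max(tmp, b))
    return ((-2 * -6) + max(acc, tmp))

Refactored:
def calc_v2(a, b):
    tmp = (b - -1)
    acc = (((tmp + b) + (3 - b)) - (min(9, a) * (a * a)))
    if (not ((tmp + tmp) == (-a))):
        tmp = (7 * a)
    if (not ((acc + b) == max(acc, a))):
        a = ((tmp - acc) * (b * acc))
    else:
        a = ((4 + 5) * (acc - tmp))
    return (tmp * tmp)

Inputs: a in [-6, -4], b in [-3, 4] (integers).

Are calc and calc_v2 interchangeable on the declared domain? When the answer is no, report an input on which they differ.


Evaluate both at a=-6, b=-3.
calc: acc becomes 6; next tmp becomes -1296; next (((2 - b) < abs(acc)) and ((tmp + acc) <= (tmp - a))) evaluates to true; next tmp becomes 1; next acc becomes -4; next final value 13
calc_v2: tmp becomes -2; next acc becomes 217; next (not ((tmp + tmp) == (-a))) evaluates to true; next tmp becomes -42; next (not ((acc + b) == max(acc, a))) evaluates to true; next a becomes 168609; next final value 1764
13 vs 1764 — the two versions disagree here.
verdict: not equivalent; witness: a=-6, b=-3


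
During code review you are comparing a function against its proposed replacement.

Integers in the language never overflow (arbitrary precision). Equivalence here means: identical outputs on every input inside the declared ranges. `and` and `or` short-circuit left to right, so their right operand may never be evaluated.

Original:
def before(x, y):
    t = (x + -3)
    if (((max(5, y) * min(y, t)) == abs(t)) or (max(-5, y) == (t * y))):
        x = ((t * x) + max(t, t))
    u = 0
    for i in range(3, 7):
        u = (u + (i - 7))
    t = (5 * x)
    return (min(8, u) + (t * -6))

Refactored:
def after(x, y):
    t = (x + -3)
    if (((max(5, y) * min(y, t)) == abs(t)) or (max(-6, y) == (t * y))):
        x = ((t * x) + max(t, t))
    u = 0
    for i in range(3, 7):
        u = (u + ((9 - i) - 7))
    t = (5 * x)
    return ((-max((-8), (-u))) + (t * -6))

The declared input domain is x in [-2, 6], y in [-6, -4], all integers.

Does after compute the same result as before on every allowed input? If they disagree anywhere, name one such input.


Try x=4, y=-6.
before: t=1, then (((max(5, y) * min(y, t)) == abs(t)) or (max(-5, y) == (t * y))) is false, then u=0, then (i=3), then u=-4, then (i=4), then u=-7, then (i=5), then u=-9, then (i=6), then u=-10, then t=20, then returns -130
after: t=1, then (((max(5, y) * min(y, t)) == abs(t)) or (max(-6, y) == (t * y))) is true, then x=5, then u=0, then (i=3), then u=-1, then (i=4), then u=-3, then (i=5), then u=-6, then (i=6), then u=-10, then t=25, then returns -160
-130 != -160, so the rewrite changes behavior.
verdict: not equivalent; witness: x=4, y=-6


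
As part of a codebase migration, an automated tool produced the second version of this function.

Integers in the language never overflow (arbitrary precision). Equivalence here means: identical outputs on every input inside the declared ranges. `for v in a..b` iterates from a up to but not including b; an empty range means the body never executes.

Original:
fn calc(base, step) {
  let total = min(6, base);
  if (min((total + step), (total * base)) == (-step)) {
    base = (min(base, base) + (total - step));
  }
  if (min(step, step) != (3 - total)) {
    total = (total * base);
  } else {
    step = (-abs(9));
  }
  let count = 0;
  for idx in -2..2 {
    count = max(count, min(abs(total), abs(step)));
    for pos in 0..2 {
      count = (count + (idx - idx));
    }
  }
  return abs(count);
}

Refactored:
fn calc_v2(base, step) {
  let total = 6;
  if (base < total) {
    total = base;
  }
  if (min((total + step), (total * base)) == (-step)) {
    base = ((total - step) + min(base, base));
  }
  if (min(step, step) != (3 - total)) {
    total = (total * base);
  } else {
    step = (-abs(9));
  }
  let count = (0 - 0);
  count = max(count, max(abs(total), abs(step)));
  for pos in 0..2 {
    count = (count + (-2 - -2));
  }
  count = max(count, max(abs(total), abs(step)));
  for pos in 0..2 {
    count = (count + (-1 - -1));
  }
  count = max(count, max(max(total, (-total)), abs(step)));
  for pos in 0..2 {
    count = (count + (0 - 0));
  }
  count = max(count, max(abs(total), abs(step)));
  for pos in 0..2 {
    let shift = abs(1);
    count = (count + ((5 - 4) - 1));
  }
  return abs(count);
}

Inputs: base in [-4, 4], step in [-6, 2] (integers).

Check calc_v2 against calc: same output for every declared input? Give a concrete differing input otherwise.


These are not equivalent — on base=-4, step=-6 the outputs split (6 vs 16).
calc: total := -4 | (min((total + step), (total * base)) == (-step)): false | (min(step, step) != (3 - total)): true | total := 16 | count := 0 | iter idx=-2: | count := 6 | iter pos=0: | count := 6 | iter pos=1: | count := 6 | iter idx=-1: | count := 6 | iter pos=0: | count := 6 | iter pos=1: | count := 6 | iter idx=0: | count := 6 | iter pos=0: | count := 6 | iter pos=1: | count := 6 | iter idx=1: | count := 6 | iter pos=0: | count := 6 | iter pos=1: | count := 6 | result 6
calc_v2: total := 6 | (base < total): true | total := -4 | (min((total + step), (total * base)) == (-step)): false | (min(step, step) != (3 - total)): true | total := 16 | count := 0 | count := 16 | iter pos=0: | count := 16 | iter pos=1: | count := 16 | count := 16 | iter pos=0: | count := 16 | iter pos=1: | count := 16 | count := 16 | iter pos=0: | count := 16 | iter pos=1: | count := 16 | count := 16 | iter pos=0: | shift := 1 | count := 16 | iter pos=1: | shift := 1 | count := 16 | result 16
verdict: not equivalent; witness: base=-4, step=-6


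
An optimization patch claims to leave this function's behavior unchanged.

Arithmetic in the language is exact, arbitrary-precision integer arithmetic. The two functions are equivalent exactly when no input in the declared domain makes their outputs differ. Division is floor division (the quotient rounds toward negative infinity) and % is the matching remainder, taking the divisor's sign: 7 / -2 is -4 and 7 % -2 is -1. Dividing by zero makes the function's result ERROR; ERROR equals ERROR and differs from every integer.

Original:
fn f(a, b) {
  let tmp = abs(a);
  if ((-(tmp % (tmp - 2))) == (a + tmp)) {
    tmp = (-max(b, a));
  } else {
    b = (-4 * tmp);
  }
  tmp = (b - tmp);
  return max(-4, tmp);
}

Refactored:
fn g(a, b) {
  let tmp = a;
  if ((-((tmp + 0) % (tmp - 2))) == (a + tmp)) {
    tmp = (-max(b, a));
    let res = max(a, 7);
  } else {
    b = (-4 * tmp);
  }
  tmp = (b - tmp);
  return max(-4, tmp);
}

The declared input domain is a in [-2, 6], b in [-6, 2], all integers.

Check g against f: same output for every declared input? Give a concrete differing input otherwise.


Evaluate both at a=-2, b=-6.
f: tmp = 2; division by zero -> ERROR
g: tmp = -2; ((-((tmp + 0) % (tmp - 2))) == (a + tmp)) -> false; b = 8; tmp = 10; return 10
ERROR against 10: the behavior changed.
verdict: not equivalent; witness: a=-2, b=-6


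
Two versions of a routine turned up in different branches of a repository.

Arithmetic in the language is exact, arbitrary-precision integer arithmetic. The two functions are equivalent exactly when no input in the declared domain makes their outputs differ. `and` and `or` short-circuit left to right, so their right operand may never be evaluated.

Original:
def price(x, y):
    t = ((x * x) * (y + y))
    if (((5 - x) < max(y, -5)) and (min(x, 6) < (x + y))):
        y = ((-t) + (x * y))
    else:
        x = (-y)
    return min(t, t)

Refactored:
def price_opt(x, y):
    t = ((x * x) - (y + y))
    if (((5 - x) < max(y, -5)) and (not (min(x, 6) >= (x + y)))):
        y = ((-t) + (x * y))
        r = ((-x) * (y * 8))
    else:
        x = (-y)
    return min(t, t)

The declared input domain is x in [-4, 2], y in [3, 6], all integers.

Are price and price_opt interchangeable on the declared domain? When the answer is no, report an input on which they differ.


The rewrite breaks on x=-4, y=3, where the results are 96 and 10.
price: t = 96; (((5 - x) < max(y, -5)) and (min(x, 6) < (x + y))) -> false; x = -3; return 96
price_opt: t = 10; (((5 - x) < max(y, -5)) and (not (min(x, 6) >= (x + y)))) -> false; x = -3; return 10
verdict: not equivalent; witness: x=-4, y=3


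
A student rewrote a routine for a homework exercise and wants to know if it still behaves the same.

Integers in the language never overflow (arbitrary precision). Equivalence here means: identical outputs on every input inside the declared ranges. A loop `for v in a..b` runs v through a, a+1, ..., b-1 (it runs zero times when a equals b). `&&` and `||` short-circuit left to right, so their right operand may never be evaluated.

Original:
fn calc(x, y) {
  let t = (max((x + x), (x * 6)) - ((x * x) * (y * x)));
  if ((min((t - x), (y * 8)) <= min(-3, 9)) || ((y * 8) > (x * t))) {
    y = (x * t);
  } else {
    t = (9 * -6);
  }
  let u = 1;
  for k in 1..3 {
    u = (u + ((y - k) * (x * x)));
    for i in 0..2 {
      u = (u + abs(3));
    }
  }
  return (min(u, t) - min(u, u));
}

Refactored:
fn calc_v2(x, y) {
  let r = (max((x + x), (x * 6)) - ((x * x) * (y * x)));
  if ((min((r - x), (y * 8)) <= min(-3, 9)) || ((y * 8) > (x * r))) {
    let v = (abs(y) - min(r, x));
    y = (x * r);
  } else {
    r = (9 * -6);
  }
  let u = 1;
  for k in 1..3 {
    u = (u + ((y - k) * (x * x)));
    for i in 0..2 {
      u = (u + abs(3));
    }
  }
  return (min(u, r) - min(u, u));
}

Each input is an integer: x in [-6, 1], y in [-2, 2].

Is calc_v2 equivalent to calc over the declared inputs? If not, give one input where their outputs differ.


Comparing the listings, the differences include: arithmetic usage differs, plus statement counts differ, plus local variable names differ, plus min/max/abs usage differs.
Spot check at x=-5, y=2 — calc: t=240, then ((min((t - x), (y * 8)) <= min(-3, 9)) || ((y * 8) > (x * t))) is true, then y=-1200, then u=1, then (k=1), then u=-30024, then (i=0), then u=-30021, then (i=1), then u=-30018, then (k=2), then u=-60068, then (i=0), then u=-60065, then (i=1), then u=-60062, then returns 0. calc_v2: r=240, then ((min((r - x), (y * 8)) <= min(-3, 9)) || ((y * 8) > (x * r))) is true, then v=7, then y=-1200, then u=1, then (k=1), then u=-30024, then (i=0), then u=-30021, then (i=1), then u=-30018, then (k=2), then u=-60068, then (i=0), then u=-60065, then (i=1), then u=-60062, then returns 0. Both give 0.
Checked all 40 inputs in the declared domain: the outputs agree on every one.
verdict: equivalent


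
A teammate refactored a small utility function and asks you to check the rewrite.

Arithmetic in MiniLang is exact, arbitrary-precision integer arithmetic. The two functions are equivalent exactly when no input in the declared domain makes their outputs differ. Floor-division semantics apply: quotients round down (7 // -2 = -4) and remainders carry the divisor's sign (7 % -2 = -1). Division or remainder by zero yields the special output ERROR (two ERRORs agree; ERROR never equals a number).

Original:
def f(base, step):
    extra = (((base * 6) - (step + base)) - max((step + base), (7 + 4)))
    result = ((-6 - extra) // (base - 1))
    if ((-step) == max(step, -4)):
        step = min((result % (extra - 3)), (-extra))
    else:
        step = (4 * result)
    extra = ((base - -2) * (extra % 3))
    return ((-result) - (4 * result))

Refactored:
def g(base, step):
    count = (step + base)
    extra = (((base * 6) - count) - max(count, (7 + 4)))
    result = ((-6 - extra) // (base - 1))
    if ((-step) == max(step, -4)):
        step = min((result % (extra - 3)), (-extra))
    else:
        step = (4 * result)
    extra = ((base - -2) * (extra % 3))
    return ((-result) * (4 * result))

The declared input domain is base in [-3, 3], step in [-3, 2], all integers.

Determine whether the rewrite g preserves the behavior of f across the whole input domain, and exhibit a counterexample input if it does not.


There is a counterexample at base=-3, step=-3: 25 on one side, -100 on the other.
f: extra becomes -23; next result becomes -5; next ((-step) == max(step, -4)) evaluates to false; next step becomes -20; next extra becomes -1; next final value 25
g: count becomes -6; next extra becomes -23; next result becomes -5; next ((-step) == max(step, -4)) evaluates to false; next step becomes -20; next extra becomes -1; next final value -100
verdict: not equivalent; witness: base=-3, step=-3


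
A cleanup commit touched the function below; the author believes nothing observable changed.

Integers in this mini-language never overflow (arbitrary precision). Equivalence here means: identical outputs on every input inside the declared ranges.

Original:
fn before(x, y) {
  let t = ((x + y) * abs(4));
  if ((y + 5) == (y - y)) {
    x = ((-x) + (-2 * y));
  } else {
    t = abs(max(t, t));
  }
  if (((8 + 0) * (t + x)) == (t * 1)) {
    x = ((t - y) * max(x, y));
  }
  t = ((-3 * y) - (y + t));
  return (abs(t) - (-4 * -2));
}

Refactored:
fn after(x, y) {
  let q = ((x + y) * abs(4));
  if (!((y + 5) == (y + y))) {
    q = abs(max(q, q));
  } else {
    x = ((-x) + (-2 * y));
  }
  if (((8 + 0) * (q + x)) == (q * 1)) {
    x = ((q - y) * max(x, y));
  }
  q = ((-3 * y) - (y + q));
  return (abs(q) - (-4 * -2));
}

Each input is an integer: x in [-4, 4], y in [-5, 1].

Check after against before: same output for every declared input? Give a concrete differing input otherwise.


These are not equivalent — on x=-4, y=-5 the outputs split (48 vs 8).
before: t := -36 | ((y + 5) == (y - y)): true | x := 14 | (((8 + 0) * (t + x)) == (t * 1)): false | t := 56 | result 48
after: q := -36 | (!((y + 5) == (y + y))): true | q := 36 | (((8 + 0) * (q + x)) == (q * 1)): false | q := -16 | result 8
verdict: not equivalent; witness: x=-4, y=-5


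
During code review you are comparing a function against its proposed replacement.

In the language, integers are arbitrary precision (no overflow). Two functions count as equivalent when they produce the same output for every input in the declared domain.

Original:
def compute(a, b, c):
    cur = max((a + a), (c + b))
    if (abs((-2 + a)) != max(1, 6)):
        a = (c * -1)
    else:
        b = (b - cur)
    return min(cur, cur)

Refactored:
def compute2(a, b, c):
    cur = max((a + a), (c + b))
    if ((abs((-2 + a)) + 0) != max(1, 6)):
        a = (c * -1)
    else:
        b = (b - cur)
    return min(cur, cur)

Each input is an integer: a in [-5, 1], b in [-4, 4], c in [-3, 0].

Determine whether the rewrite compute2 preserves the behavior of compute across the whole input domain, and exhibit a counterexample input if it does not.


The two are interchangeable: arithmetic usage differs, constant usage differs, and every declared input agrees.
As a probe, take a=-5, b=-4, c=0: compute runs cur=-4, then (abs((-2 + a)) != max(1, 6)) is true, then a=0, then returns -4; compute2 runs cur=-4, then ((abs((-2 + a)) + 0) != max(1, 6)) is true, then a=0, then returns -4; both end at -4.
Every one of the 252 inputs gives matching results.
verdict: equivalent


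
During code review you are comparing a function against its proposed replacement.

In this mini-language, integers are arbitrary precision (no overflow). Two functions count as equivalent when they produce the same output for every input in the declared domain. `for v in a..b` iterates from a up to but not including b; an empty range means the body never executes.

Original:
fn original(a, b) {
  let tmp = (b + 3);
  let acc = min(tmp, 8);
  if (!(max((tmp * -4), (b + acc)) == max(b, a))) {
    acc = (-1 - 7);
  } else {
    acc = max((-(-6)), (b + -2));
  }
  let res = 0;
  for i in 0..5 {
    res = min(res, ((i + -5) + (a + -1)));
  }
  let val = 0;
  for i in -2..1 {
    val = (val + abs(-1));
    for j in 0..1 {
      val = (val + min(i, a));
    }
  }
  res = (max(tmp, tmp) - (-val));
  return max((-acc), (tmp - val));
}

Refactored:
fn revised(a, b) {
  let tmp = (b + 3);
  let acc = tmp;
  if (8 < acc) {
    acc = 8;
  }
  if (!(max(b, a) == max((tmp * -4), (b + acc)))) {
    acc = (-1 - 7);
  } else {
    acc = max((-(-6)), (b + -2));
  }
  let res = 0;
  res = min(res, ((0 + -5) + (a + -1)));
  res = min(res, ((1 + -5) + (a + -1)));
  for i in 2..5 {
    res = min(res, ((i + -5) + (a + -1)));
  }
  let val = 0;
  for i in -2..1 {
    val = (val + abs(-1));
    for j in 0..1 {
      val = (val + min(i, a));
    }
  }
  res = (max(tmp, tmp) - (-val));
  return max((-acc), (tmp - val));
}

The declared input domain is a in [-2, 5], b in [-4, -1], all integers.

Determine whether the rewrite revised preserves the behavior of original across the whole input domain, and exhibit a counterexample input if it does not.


Differences: constant usage differs, plus comparison usage differs, plus min/max/abs usage differs, plus arithmetic usage differs, plus loop structure differs, plus branching structure differs, plus statement counts differ — yet all 32 inputs agree.
verdict: equivalent


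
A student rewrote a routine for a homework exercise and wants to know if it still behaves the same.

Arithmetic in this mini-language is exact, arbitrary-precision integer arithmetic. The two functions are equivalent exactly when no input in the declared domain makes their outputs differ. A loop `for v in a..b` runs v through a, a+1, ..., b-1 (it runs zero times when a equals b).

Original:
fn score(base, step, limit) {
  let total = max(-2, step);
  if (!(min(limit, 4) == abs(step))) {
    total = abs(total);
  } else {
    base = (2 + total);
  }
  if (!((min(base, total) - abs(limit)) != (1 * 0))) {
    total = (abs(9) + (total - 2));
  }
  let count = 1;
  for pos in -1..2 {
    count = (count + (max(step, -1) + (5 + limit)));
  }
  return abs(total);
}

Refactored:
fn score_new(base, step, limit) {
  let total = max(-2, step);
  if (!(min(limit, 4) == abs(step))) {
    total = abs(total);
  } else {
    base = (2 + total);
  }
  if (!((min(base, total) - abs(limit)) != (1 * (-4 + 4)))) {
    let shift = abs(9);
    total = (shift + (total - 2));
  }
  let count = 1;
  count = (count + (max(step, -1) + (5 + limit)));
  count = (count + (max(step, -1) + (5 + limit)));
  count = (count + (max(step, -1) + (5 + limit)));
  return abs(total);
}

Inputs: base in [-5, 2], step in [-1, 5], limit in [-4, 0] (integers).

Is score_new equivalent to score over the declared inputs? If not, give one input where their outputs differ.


Changes here: loop structure differs; and statement counts differ; and arithmetic usage differs; and local variable names differ; and constant usage differs; and min/max/abs usage differs; the full 280-point sweep finds no disagreement.
verdict: equivalent


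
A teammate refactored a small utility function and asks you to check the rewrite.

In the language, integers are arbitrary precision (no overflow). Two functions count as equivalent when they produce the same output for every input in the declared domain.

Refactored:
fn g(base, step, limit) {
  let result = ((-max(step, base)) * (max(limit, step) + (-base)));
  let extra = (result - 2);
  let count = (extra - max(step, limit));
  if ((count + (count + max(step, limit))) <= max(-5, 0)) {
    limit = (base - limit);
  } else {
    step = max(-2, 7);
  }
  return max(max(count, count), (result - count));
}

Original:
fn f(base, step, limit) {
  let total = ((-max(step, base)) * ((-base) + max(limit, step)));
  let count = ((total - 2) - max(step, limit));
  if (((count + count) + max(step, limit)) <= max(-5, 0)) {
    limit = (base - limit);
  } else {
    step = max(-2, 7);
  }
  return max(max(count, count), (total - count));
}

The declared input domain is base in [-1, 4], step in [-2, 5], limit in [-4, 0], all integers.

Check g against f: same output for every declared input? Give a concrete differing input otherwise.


Side by side, the visible changes include: local variable names differ, statement counts differ.
As a probe, take base=4, step=2, limit=-1: f runs total=8, then count=4, then (((count + count) + max(step, limit)) <= max(-5, 0)) is false, then step=7, then returns 4; g runs result=8, then extra=6, then count=4, then ((count + (count + max(step, limit))) <= max(-5, 0)) is false, then step=7, then returns 4; both end at 4.
Every one of the 240 inputs gives matching results.
verdict: equivalent


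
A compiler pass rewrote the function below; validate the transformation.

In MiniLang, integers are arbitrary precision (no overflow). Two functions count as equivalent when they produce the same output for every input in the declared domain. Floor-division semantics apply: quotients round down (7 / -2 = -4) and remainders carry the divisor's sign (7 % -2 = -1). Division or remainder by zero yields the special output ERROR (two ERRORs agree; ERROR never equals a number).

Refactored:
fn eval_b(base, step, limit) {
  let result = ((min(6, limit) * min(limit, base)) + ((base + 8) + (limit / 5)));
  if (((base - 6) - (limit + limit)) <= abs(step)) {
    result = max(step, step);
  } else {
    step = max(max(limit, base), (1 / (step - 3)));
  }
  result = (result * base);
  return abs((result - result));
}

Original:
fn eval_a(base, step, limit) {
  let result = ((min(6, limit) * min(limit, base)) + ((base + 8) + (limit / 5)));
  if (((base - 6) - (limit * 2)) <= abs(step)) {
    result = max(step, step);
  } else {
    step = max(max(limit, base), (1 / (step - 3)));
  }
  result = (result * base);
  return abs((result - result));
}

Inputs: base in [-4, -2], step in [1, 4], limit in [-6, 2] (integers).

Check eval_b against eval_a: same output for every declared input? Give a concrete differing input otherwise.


Reading the diff, among the changes: constant usage differs, arithmetic usage differs.
As a probe, take base=-3, step=1, limit=1: eval_a runs result := 2 | (((base - 6) - (limit * 2)) <= abs(step)): true | result := 1 | result := -3 | result 0; eval_b runs result := 2 | (((base - 6) - (limit + limit)) <= abs(step)): true | result := 1 | result := -3 | result 0; both end at 0.
Checked all 108 inputs in the declared domain: the outputs agree on every one.
verdict: equivalent


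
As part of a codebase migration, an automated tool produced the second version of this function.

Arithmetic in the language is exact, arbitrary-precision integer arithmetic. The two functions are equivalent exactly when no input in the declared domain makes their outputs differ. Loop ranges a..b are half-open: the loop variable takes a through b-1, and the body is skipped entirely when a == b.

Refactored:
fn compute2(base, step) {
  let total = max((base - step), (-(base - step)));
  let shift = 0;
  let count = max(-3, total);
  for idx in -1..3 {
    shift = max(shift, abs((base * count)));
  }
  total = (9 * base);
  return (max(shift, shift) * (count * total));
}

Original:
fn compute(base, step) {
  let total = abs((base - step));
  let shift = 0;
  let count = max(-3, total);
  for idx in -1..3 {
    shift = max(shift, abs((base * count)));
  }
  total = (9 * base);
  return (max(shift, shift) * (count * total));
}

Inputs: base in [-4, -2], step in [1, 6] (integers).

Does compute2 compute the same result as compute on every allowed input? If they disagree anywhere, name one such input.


This is a faithful refactor — min/max/abs usage differs, plus arithmetic usage differs, but the computed results match everywhere.
As a probe, take base=-2, step=2: compute runs total = 4; shift = 0; count = 4; [idx=-1]; shift = 8; [idx=0]; shift = 8; [idx=1]; shift = 8; [idx=2]; shift = 8; total = -18; return -576; compute2 runs total = 4; shift = 0; count = 4; [idx=-1]; shift = 8; [idx=0]; shift = 8; [idx=1]; shift = 8; [idx=2]; shift = 8; total = -18; return -576; both end at -576.
Sweeping the whole domain (18 inputs) finds no disagreement.
verdict: equivalent


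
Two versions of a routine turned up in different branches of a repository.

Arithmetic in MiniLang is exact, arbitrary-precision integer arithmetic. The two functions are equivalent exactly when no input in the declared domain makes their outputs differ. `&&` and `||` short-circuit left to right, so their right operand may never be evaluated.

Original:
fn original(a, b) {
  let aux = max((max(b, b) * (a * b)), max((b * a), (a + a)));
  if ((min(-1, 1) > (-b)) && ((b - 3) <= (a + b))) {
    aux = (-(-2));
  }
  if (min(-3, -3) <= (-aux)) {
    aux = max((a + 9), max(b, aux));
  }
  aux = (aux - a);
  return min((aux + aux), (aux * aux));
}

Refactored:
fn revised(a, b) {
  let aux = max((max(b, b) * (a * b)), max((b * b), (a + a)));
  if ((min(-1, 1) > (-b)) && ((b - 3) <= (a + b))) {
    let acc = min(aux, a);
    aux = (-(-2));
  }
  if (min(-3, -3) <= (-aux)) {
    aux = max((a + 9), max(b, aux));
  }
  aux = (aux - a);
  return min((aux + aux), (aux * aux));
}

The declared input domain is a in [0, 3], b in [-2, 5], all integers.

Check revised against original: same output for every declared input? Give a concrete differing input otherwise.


There is a counterexample at a=0, b=-2: 18 on one side, 8 on the other.
original: aux becomes 0; next ((min(-1, 1) > (-b)) && ((b - 3) <= (a + b))) evaluates to false; next (min(-3, -3) <= (-aux)) evaluates to true; next aux becomes 9; next aux becomes 9; next final value 18
revised: aux becomes 4; next ((min(-1, 1) > (-b)) && ((b - 3) <= (a + b))) evaluates to false; next (min(-3, -3) <= (-aux)) evaluates to false; next aux becomes 4; next final value 8
verdict: not equivalent; witness: a=0, b=-2


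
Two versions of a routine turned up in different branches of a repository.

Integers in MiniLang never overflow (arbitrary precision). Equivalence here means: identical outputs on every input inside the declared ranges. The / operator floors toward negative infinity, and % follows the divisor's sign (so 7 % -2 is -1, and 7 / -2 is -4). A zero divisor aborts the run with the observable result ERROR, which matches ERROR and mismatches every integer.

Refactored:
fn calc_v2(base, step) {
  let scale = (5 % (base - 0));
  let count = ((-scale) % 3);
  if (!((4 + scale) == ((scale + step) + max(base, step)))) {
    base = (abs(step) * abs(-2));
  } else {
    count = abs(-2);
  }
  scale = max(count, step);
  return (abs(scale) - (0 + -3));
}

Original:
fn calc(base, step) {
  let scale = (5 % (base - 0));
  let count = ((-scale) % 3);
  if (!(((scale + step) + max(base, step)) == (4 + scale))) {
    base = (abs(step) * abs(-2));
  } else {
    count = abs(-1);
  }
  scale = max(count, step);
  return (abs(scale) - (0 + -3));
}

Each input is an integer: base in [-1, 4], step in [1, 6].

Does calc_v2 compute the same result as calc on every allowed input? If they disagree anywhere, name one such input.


There is a counterexample at base=3, step=1: 4 on one side, 5 on the other.
calc: scale becomes 2; next count becomes 1; next (!(((scale + step) + max(base, step)) == (4 + scale))) evaluates to false; next count becomes 1; next scale becomes 1; next final value 4
calc_v2: scale becomes 2; next count becomes 1; next (!((4 + scale) == ((scale + step) + max(base, step)))) evaluates to false; next count becomes 2; next scale becomes 2; next final value 5
verdict: not equivalent; witness: base=3, step=1


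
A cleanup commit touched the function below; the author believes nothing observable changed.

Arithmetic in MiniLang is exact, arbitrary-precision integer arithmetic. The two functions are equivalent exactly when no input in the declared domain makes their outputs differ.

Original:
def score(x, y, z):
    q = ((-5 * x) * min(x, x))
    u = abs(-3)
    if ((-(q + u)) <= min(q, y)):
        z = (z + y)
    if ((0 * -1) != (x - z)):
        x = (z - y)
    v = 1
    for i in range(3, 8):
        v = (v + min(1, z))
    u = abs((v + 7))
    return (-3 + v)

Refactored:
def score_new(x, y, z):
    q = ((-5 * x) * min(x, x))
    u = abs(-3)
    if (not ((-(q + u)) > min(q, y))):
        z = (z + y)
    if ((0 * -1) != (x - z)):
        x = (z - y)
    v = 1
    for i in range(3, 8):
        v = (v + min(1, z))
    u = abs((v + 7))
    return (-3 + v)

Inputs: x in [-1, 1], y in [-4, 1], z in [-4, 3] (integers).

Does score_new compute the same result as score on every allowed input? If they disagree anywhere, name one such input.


Comparing the listings, the differences include: comparison usage differs; also boolean connective usage differs.
As a probe, take x=0, y=-4, z=-2: score runs q = 0; u = 3; ((-(q + u)) <= min(q, y)) -> false; ((0 * -1) != (x - z)) -> true; x = 2; v = 1; [i=3]; v = -1; [i=4]; v = -3; [i=5]; v = -5; [i=6]; v = -7; [i=7]; v = -9; u = 2; return -12; score_new runs q = 0; u = 3; (not ((-(q + u)) > min(q, y))) -> false; ((0 * -1) != (x - z)) -> true; x = 2; v = 1; [i=3]; v = -1; [i=4]; v = -3; [i=5]; v = -5; [i=6]; v = -7; [i=7]; v = -9; u = 2; return -12; both end at -12.
Sweeping the whole domain (144 inputs) finds no disagreement.
verdict: equivalent


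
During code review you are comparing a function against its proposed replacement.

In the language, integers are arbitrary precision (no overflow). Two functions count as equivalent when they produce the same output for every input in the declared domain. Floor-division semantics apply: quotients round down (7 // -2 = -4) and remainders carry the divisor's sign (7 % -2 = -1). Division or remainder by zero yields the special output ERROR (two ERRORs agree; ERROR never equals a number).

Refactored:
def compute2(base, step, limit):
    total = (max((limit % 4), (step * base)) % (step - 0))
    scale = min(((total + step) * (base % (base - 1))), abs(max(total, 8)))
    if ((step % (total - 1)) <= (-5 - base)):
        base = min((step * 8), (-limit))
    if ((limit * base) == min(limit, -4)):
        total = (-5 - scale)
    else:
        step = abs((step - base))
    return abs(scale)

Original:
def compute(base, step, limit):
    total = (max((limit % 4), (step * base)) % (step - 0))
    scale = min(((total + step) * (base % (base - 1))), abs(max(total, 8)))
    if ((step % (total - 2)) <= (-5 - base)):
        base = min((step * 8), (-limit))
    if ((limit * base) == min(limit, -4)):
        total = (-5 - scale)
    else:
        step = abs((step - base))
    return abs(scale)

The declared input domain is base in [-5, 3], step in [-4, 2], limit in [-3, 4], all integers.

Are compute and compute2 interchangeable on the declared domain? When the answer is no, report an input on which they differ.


The rewrite breaks on base=-5, step=2, limit=-3, where the results are 15 and ERROR.
compute: total = 1; scale = -15; ((step % (total - 2)) <= (-5 - base)) -> true; base = 3; ((limit * base) == min(limit, -4)) -> false; step = 1; return 15
compute2: total = 1; scale = -15; division by zero -> ERROR
verdict: not equivalent; witness: base=-5, step=2, limit=-3


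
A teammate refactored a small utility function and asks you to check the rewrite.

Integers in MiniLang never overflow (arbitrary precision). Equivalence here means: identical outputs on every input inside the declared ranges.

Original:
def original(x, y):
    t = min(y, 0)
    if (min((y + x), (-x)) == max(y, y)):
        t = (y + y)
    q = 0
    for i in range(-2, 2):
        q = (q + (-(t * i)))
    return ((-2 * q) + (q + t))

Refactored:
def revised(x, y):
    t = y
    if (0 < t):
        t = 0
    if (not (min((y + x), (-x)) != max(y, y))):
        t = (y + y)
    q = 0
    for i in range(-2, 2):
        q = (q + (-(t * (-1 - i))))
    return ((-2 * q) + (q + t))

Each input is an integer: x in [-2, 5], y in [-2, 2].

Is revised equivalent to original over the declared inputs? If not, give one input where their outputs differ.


Changes here: statement counts differ, plus min/max/abs usage differs, plus arithmetic usage differs, plus boolean connective usage differs, plus constant usage differs, plus branching structure differs, plus comparison usage differs; the full 40-point sweep finds no disagreement.
verdict: equivalent


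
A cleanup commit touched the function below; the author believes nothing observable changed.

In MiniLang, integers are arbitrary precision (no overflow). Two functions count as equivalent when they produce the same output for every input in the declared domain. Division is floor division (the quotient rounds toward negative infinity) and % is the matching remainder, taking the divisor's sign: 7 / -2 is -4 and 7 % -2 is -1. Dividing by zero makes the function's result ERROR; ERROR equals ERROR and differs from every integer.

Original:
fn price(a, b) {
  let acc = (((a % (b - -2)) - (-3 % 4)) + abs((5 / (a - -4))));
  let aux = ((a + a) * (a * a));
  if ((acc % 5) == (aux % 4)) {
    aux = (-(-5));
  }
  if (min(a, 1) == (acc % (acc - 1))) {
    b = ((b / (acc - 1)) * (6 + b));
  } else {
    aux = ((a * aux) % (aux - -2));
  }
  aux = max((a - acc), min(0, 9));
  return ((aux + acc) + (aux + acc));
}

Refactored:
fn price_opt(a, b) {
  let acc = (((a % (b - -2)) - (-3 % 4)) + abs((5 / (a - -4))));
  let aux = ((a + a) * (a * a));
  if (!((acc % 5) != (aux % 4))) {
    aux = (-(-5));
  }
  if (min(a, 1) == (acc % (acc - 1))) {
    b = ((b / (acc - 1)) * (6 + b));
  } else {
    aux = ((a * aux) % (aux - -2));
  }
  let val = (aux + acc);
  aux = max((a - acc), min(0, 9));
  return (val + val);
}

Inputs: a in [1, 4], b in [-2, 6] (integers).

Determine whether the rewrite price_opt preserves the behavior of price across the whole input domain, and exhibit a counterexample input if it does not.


At a=1, b=-1: price gives 2, price_opt gives 4.
verdict: not equivalent; witness: a=1, b=-1


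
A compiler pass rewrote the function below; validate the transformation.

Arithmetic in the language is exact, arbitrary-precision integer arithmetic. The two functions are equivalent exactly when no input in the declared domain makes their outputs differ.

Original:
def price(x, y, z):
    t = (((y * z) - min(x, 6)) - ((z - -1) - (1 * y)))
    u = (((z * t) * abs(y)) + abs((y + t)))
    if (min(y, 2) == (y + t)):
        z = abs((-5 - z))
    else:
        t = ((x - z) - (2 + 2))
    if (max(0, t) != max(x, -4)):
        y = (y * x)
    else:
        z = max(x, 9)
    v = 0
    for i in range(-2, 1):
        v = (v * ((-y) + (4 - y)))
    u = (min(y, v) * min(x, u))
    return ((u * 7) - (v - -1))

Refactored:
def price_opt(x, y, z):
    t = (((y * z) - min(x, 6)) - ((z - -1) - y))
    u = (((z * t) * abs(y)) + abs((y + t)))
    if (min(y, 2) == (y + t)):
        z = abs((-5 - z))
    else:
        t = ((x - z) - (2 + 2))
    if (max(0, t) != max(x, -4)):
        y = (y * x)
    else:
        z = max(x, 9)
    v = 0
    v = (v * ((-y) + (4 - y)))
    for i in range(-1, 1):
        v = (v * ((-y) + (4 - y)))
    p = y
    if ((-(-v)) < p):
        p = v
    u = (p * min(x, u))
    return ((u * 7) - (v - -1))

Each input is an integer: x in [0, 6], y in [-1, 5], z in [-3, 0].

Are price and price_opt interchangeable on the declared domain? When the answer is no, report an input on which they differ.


Equivalent — the differences include loop structure differs, statement counts differ, min/max/abs usage differs, constant usage differs, comparison usage differs, arithmetic usage differs, branching structure differs, local variable names differ, yet no declared input distinguishes the two.
Tracing x=6, y=3, z=0: price: t becomes -4; next u becomes 1; next (min(y, 2) == (y + t)) evaluates to false; next t becomes 2; next (max(0, t) != max(x, -4)) evaluates to true; next y becomes 18; next v becomes 0; next at i=-2:; next v becomes 0; next at i=-1:; next v becomes 0; next at i=0:; next v becomes 0; next u becomes 0; next final value -1 | price_opt: t becomes -4; next u becomes 1; next (min(y, 2) == (y + t)) evaluates to false; next t becomes 2; next (max(0, t) != max(x, -4)) evaluates to true; next y becomes 18; next v becomes 0; next v becomes 0; next at i=-1:; next v becomes 0; next at i=0:; next v becomes 0; next p becomes 18; next ((-(-v)) < p) evaluates to true; next p becomes 0; next u becomes 0; next final value -1 — matching result -1.
Sweeping the whole domain (196 inputs) finds no disagreement.
verdict: equivalent
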